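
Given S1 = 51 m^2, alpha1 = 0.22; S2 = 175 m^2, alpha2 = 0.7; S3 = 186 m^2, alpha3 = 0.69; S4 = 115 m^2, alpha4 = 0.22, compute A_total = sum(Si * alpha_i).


51 * 0.22 = 11.22
175 * 0.7 = 122.5
186 * 0.69 = 128.34
115 * 0.22 = 25.3
A_total = 11.22 + 122.5 + 128.34 + 25.3 = 287.36 m^2


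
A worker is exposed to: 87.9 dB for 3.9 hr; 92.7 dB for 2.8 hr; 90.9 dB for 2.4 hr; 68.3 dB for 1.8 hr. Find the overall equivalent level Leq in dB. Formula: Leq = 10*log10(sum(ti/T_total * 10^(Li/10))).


T_total = 3.9 + 2.8 + 2.4 + 1.8 = 10.9 hr
(3.9/10.9) * 10^(87.9/10) = 2.20617e+08
(2.8/10.9) * 10^(92.7/10) = 4.78334e+08
(2.4/10.9) * 10^(90.9/10) = 2.70885e+08
(1.8/10.9) * 10^(68.3/10) = 1.11647e+06
Sum = 2.20617e+08 + 4.78334e+08 + 2.70885e+08 + 1.11647e+06 = 9.70952e+08
Leq = 10*log10(9.70952e+08) = 89.872 dB


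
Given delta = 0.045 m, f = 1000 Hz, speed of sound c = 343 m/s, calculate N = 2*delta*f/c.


N = 2*delta*f/c = 2*delta/lambda, where lambda = c/f
lambda = 343 / 1000 = 0.343 m
N = 2 * 0.045 / 0.343 = 0.26239


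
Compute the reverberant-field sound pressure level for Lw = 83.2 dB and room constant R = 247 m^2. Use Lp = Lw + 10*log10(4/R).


4/R = 4/247 = 0.0161943
Lp = 83.2 + 10*log10(0.0161943) = 65.294 dB


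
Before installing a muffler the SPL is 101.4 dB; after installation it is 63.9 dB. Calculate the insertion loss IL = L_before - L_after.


Insertion loss = SPL without muffler - SPL with muffler
IL = 101.4 - 63.9 = 37.5 dB


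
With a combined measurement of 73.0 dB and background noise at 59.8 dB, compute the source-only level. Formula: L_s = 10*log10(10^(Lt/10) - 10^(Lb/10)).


10^(73.0/10) = 1.99526e+07
10^(59.8/10) = 954993
Difference = 1.99526e+07 - 954993 = 1.89976e+07
L_source = 10*log10(1.89976e+07) = 72.787 dB


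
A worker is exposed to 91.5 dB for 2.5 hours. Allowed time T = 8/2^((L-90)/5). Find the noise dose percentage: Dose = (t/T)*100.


T_allowed = 8 / 2^((91.5 - 90)/5) = 6.49802 hr
Dose = 2.5 / 6.49802 * 100 = 38.473 %


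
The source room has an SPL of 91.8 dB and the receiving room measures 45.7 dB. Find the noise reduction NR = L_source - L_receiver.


NR = L_source - L_receiver (difference between source and receiving room levels)
NR = 91.8 - 45.7 = 46.1 dB


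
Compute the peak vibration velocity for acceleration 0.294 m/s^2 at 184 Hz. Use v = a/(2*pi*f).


omega = 2*pi*f = 2*pi*184 = 1156.11 rad/s
v = a / omega = 0.294 / 1156.11 = 0.0002543 m/s


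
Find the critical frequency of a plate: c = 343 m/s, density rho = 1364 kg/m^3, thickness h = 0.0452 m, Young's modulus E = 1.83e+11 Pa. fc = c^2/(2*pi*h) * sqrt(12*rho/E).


12*rho/E = 12*1364/1.83e+11 = 8.94426e-08
sqrt(12*rho/E) = sqrt(8.94426e-08) = 0.00029907
c^2/(2*pi*h) = 343^2/(2*pi*0.0452) = 414257
fc = 414257 * 0.00029907 = 123.89 Hz


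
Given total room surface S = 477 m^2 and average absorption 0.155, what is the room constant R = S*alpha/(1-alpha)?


R = 477 * 0.155 / (1 - 0.155) = 87.497 m^2


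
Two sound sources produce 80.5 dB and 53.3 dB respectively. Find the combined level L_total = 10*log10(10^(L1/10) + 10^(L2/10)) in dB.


10^(80.5/10) = 1.12202e+08
10^(53.3/10) = 213796
Sum = 1.12202e+08 + 213796 = 1.12416e+08
L_total = 10*log10(1.12416e+08) = 80.508 dB


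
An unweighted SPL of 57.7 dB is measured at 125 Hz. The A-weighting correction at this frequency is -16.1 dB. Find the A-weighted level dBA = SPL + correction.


A-weighting table: 125 Hz -> -16.1 dB correction
SPL_A = SPL + correction = 57.7 + (-16.1) = 41.6 dBA


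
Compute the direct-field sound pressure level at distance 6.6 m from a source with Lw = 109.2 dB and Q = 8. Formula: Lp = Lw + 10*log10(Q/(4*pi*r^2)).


4*pi*r^2 = 4*pi*6.6^2 = 547.391 m^2
Q / (4*pi*r^2) = 8 / 547.391 = 0.0146148
Lp = 109.2 + 10*log10(0.0146148) = 90.848 dB


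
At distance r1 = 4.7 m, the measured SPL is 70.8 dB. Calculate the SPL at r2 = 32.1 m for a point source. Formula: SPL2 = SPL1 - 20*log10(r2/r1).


r2/r1 = 32.1/4.7 = 6.82979
Correction = 20*log10(6.82979) = 16.6881 dB
SPL2 = 70.8 - 16.6881 = 54.112 dB


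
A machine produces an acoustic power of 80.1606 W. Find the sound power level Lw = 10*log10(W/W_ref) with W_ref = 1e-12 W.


W / W_ref = 80.1606 / 1e-12 = 8.01606e+13
Lw = 10 * log10(8.01606e+13) = 139.04 dB


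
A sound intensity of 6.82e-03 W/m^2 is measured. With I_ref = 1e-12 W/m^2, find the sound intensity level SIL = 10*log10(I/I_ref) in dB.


I / I_ref = 6.82e-03 / 1e-12 = 6.82e+09
SIL = 10 * log10(6.82e+09) = 98.338 dB


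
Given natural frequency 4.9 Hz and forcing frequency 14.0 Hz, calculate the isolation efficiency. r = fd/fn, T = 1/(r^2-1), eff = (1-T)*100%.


r = 14.0 / 4.9 = 2.85714
r^2 - 1 = 2.85714^2 - 1 = 7.16325
T = 1/7.16325 = 0.139601
Efficiency = (1 - 0.139601)*100 = 86.04 %


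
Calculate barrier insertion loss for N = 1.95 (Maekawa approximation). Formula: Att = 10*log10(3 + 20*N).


3 + 20*N = 3 + 20*1.95 = 42
Att = 10*log10(42) = 16.232 dB


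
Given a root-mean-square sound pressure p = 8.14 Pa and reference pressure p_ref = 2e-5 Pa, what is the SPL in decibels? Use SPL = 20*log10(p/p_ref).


p / p_ref = 8.14 / 2e-5 = 407000
SPL = 20 * log10(407000) = 112.19 dB


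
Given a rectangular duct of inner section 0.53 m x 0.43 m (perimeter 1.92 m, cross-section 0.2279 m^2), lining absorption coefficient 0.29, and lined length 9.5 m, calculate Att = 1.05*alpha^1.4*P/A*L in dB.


alpha^1.4 = 0.29^1.4 = 0.176749
Attenuation rate = 1.05 * alpha^1.4 * P / A
= 1.05 * 0.176749 * 1.92 / 0.2279 = 1.56352 dB/m
Total Att = 1.56352 * 9.5 = 14.853 dB


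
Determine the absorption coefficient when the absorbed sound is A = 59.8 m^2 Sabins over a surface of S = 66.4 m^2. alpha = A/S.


Absorption coefficient = absorbed power / incident power
alpha = A / S = 59.8 / 66.4 = 0.9006


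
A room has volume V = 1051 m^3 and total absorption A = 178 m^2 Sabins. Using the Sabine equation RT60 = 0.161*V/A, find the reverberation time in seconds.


RT60 = 0.161 * 1051 / 178 = 0.95062 s


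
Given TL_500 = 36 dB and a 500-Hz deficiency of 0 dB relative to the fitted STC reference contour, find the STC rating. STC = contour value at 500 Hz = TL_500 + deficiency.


By ASTM E413, STC = value of the fitted reference contour at 500 Hz.
Contour value at 500 Hz = TL_500 + deficiency = 36 + 0 = 36
STC = 36


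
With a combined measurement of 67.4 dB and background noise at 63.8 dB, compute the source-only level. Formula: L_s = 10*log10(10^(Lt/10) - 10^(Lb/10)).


10^(67.4/10) = 5.49541e+06
10^(63.8/10) = 2.39883e+06
Difference = 5.49541e+06 - 2.39883e+06 = 3.09658e+06
L_source = 10*log10(3.09658e+06) = 64.909 dB


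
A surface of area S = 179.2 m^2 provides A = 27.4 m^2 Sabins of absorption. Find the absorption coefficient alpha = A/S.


Absorption coefficient = absorbed power / incident power
alpha = A / S = 27.4 / 179.2 = 0.1529


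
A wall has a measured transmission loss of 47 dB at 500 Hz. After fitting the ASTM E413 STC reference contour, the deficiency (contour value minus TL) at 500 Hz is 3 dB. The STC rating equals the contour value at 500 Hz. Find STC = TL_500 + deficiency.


By ASTM E413, STC = value of the fitted reference contour at 500 Hz.
Contour value at 500 Hz = TL_500 + deficiency = 47 + 3 = 50
STC = 50


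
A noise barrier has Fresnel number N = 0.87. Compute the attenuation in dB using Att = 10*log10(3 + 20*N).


3 + 20*N = 3 + 20*0.87 = 20.4
Att = 10*log10(20.4) = 13.096 dB


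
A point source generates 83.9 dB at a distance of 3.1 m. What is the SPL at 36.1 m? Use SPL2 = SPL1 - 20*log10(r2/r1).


r2/r1 = 36.1/3.1 = 11.6452
Correction = 20*log10(11.6452) = 21.3229 dB
SPL2 = 83.9 - 21.3229 = 62.577 dB


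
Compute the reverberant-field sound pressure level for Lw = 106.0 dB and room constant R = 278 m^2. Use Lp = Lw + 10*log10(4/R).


4/R = 4/278 = 0.0143885
Lp = 106.0 + 10*log10(0.0143885) = 87.58 dB


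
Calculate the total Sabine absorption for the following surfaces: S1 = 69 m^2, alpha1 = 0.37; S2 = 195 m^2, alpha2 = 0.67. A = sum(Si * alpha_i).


69 * 0.37 = 25.53
195 * 0.67 = 130.65
A_total = 25.53 + 130.65 = 156.18 m^2


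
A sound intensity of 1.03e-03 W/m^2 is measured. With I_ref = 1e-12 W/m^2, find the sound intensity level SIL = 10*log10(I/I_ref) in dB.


I / I_ref = 1.03e-03 / 1e-12 = 1.03e+09
SIL = 10 * log10(1.03e+09) = 90.128 dB


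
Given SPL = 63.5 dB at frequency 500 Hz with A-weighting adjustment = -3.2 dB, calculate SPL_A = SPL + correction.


A-weighting table: 500 Hz -> -3.2 dB correction
SPL_A = SPL + correction = 63.5 + (-3.2) = 60.3 dBA


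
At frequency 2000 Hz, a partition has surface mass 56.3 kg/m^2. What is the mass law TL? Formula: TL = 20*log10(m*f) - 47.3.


m * f = 56.3 * 2000 = 112600
20*log10(112600) = 101.031 dB
TL = 101.031 - 47.3 = 53.731 dB


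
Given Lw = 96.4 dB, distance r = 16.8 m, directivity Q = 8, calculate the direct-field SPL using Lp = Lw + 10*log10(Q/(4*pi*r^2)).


4*pi*r^2 = 4*pi*16.8^2 = 3546.73 m^2
Q / (4*pi*r^2) = 8 / 3546.73 = 0.0022556
Lp = 96.4 + 10*log10(0.0022556) = 69.933 dB


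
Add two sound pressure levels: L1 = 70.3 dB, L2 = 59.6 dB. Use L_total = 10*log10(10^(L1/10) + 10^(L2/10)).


10^(70.3/10) = 1.07152e+07
10^(59.6/10) = 912011
Sum = 1.07152e+07 + 912011 = 1.16272e+07
L_total = 10*log10(1.16272e+07) = 70.655 dB


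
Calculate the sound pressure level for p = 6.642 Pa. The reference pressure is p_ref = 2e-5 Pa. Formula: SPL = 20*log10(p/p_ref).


p / p_ref = 6.642 / 2e-5 = 332100
SPL = 20 * log10(332100) = 110.43 dB


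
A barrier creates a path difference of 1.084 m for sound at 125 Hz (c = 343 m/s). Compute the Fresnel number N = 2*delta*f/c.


N = 2*delta*f/c = 2*delta/lambda, where lambda = c/f
lambda = 343 / 125 = 2.744 m
N = 2 * 1.084 / 2.744 = 0.79009


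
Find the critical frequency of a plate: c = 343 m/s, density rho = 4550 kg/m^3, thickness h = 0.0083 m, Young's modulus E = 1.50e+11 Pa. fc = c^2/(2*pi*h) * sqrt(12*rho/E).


12*rho/E = 12*4550/1.50e+11 = 3.64e-07
sqrt(12*rho/E) = sqrt(3.64e-07) = 0.000603324
c^2/(2*pi*h) = 343^2/(2*pi*0.0083) = 2.25595e+06
fc = 2.25595e+06 * 0.000603324 = 1361.1 Hz


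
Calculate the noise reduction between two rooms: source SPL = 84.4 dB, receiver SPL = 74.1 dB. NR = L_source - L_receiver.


NR = L_source - L_receiver (difference between source and receiving room levels)
NR = 84.4 - 74.1 = 10.3 dB


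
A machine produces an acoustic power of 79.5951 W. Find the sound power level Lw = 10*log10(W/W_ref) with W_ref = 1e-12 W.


W / W_ref = 79.5951 / 1e-12 = 7.95951e+13
Lw = 10 * log10(7.95951e+13) = 139.01 dB


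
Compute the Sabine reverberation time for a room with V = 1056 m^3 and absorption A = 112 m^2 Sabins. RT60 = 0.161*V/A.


RT60 = 0.161 * 1056 / 112 = 1.518 s


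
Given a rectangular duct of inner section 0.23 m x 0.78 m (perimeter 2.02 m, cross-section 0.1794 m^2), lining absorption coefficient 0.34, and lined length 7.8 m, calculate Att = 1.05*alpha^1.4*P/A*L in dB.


alpha^1.4 = 0.34^1.4 = 0.220836
Attenuation rate = 1.05 * alpha^1.4 * P / A
= 1.05 * 0.220836 * 2.02 / 0.1794 = 2.61089 dB/m
Total Att = 2.61089 * 7.8 = 20.365 dB


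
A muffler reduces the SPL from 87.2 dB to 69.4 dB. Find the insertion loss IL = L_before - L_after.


Insertion loss = SPL without muffler - SPL with muffler
IL = 87.2 - 69.4 = 17.8 dB


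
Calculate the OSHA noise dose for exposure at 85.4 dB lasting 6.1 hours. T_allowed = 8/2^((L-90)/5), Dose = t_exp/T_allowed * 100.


T_allowed = 8 / 2^((85.4 - 90)/5) = 15.1369 hr
Dose = 6.1 / 15.1369 * 100 = 40.299 %


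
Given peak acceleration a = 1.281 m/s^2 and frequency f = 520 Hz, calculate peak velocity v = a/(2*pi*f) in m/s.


omega = 2*pi*f = 2*pi*520 = 3267.26 rad/s
v = a / omega = 1.281 / 3267.26 = 0.00039207 m/s


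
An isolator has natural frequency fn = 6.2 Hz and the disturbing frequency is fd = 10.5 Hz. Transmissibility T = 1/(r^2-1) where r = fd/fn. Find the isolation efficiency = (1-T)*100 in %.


r = 10.5 / 6.2 = 1.69355
r^2 - 1 = 1.69355^2 - 1 = 1.86811
T = 1/1.86811 = 0.5353
Efficiency = (1 - 0.5353)*100 = 46.47 %


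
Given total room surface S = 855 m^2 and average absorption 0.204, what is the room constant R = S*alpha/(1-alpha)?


R = 855 * 0.204 / (1 - 0.204) = 219.12 m^2


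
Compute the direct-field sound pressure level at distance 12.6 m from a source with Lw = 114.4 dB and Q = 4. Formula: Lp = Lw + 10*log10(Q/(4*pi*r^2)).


4*pi*r^2 = 4*pi*12.6^2 = 1995.04 m^2
Q / (4*pi*r^2) = 4 / 1995.04 = 0.00200497
Lp = 114.4 + 10*log10(0.00200497) = 87.421 dB


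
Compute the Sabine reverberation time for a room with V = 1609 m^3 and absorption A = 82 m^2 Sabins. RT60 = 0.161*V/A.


RT60 = 0.161 * 1609 / 82 = 3.1591 s


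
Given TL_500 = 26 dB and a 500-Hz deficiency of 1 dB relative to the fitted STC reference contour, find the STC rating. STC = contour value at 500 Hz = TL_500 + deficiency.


By ASTM E413, STC = value of the fitted reference contour at 500 Hz.
Contour value at 500 Hz = TL_500 + deficiency = 26 + 1 = 27
STC = 27


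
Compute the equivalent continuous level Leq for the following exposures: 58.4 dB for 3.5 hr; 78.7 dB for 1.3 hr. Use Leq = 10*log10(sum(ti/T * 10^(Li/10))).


T_total = 3.5 + 1.3 = 4.8 hr
(3.5/4.8) * 10^(58.4/10) = 504460
(1.3/4.8) * 10^(78.7/10) = 2.00772e+07
Sum = 504460 + 2.00772e+07 = 2.05817e+07
Leq = 10*log10(2.05817e+07) = 73.135 dB


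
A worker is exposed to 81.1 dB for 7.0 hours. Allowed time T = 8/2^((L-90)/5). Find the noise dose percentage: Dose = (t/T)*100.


T_allowed = 8 / 2^((81.1 - 90)/5) = 27.4741 hr
Dose = 7.0 / 27.4741 * 100 = 25.479 %


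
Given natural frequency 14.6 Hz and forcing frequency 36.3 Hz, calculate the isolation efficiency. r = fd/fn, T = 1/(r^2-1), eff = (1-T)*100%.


r = 36.3 / 14.6 = 2.4863
r^2 - 1 = 2.4863^2 - 1 = 5.18169
T = 1/5.18169 = 0.192987
Efficiency = (1 - 0.192987)*100 = 80.701 %


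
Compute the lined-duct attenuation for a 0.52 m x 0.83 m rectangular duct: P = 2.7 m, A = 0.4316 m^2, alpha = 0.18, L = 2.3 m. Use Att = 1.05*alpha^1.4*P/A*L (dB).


alpha^1.4 = 0.18^1.4 = 0.0906529
Attenuation rate = 1.05 * alpha^1.4 * P / A
= 1.05 * 0.0906529 * 2.7 / 0.4316 = 0.595461 dB/m
Total Att = 0.595461 * 2.3 = 1.3696 dB


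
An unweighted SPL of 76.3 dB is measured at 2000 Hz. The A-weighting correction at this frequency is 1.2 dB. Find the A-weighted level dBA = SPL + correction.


A-weighting table: 2000 Hz -> 1.2 dB correction
SPL_A = SPL + correction = 76.3 + (1.2) = 77.5 dBA


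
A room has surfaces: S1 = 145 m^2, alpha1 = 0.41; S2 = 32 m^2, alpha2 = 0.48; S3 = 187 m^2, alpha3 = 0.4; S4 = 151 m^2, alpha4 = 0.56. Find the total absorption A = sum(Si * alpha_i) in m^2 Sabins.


145 * 0.41 = 59.45
32 * 0.48 = 15.36
187 * 0.4 = 74.8
151 * 0.56 = 84.56
A_total = 59.45 + 15.36 + 74.8 + 84.56 = 234.17 m^2


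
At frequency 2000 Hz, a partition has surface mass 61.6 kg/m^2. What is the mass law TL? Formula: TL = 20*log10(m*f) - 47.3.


m * f = 61.6 * 2000 = 123200
20*log10(123200) = 101.812 dB
TL = 101.812 - 47.3 = 54.512 dB


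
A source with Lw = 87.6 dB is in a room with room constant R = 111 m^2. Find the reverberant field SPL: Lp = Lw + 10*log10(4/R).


4/R = 4/111 = 0.036036
Lp = 87.6 + 10*log10(0.036036) = 73.167 dB


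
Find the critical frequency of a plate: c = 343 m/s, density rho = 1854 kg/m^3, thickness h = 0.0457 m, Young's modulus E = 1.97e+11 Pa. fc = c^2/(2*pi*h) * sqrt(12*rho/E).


12*rho/E = 12*1854/1.97e+11 = 1.12934e-07
sqrt(12*rho/E) = sqrt(1.12934e-07) = 0.000336057
c^2/(2*pi*h) = 343^2/(2*pi*0.0457) = 409725
fc = 409725 * 0.000336057 = 137.69 Hz


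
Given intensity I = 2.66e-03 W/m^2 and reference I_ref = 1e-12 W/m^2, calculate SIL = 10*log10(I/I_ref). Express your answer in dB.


I / I_ref = 2.66e-03 / 1e-12 = 2.66e+09
SIL = 10 * log10(2.66e+09) = 94.249 dB


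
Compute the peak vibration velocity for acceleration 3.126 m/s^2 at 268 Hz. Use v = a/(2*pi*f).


omega = 2*pi*f = 2*pi*268 = 1683.89 rad/s
v = a / omega = 3.126 / 1683.89 = 0.0018564 m/s


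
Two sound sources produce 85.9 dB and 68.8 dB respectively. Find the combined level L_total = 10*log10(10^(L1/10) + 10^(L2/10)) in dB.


10^(85.9/10) = 3.89045e+08
10^(68.8/10) = 7.58578e+06
Sum = 3.89045e+08 + 7.58578e+06 = 3.96631e+08
L_total = 10*log10(3.96631e+08) = 85.984 dB


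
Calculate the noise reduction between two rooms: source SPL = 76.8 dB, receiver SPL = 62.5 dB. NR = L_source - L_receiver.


NR = L_source - L_receiver (difference between source and receiving room levels)
NR = 76.8 - 62.5 = 14.3 dB


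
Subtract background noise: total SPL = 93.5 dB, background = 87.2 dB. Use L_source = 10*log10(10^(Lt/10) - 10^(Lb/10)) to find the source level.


10^(93.5/10) = 2.23872e+09
10^(87.2/10) = 5.24807e+08
Difference = 2.23872e+09 - 5.24807e+08 = 1.71391e+09
L_source = 10*log10(1.71391e+09) = 92.34 dB


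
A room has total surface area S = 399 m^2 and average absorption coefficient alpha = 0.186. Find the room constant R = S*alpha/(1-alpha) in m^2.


R = 399 * 0.186 / (1 - 0.186) = 91.172 m^2


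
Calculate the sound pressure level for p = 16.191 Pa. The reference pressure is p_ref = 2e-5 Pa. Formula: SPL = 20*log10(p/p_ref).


p / p_ref = 16.191 / 2e-5 = 809550
SPL = 20 * log10(809550) = 118.16 dB


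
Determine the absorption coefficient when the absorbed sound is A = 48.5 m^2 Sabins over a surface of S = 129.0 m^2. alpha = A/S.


Absorption coefficient = absorbed power / incident power
alpha = A / S = 48.5 / 129.0 = 0.37597


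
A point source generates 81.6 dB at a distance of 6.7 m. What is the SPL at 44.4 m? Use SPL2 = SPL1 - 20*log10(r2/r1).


r2/r1 = 44.4/6.7 = 6.62687
Correction = 20*log10(6.62687) = 16.4262 dB
SPL2 = 81.6 - 16.4262 = 65.174 dB


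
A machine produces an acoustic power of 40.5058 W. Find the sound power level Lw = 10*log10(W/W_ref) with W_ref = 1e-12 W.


W / W_ref = 40.5058 / 1e-12 = 4.05058e+13
Lw = 10 * log10(4.05058e+13) = 136.08 dB


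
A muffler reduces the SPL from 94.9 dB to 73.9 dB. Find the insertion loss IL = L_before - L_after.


Insertion loss = SPL without muffler - SPL with muffler
IL = 94.9 - 73.9 = 21 dB


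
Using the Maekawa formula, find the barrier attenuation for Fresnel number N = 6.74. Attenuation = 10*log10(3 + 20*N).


3 + 20*N = 3 + 20*6.74 = 137.8
Att = 10*log10(137.8) = 21.392 dB


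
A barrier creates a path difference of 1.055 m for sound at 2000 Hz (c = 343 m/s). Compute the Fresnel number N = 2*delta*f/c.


N = 2*delta*f/c = 2*delta/lambda, where lambda = c/f
lambda = 343 / 2000 = 0.1715 m
N = 2 * 1.055 / 0.1715 = 12.303


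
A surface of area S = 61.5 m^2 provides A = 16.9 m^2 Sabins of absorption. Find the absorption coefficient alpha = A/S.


Absorption coefficient = absorbed power / incident power
alpha = A / S = 16.9 / 61.5 = 0.2748


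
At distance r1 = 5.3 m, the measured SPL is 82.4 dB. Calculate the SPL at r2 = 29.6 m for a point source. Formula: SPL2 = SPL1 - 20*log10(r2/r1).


r2/r1 = 29.6/5.3 = 5.58491
Correction = 20*log10(5.58491) = 14.9403 dB
SPL2 = 82.4 - 14.9403 = 67.46 dB


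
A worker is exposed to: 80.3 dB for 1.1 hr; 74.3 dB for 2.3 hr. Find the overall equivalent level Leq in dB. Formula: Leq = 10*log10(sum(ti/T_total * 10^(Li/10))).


T_total = 1.1 + 2.3 = 3.4 hr
(1.1/3.4) * 10^(80.3/10) = 3.46668e+07
(2.3/3.4) * 10^(74.3/10) = 1.82074e+07
Sum = 3.46668e+07 + 1.82074e+07 = 5.28742e+07
Leq = 10*log10(5.28742e+07) = 77.232 dB


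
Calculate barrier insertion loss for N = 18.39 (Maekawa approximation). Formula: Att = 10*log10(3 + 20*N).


3 + 20*N = 3 + 20*18.39 = 370.8
Att = 10*log10(370.8) = 25.691 dB


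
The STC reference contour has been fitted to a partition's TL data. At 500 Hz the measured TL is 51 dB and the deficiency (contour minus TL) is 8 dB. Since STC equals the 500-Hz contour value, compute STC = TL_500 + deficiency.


By ASTM E413, STC = value of the fitted reference contour at 500 Hz.
Contour value at 500 Hz = TL_500 + deficiency = 51 + 8 = 59
STC = 59


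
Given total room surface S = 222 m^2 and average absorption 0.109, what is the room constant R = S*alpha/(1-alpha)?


R = 222 * 0.109 / (1 - 0.109) = 27.158 m^2


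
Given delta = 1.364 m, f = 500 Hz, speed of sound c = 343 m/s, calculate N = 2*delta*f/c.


N = 2*delta*f/c = 2*delta/lambda, where lambda = c/f
lambda = 343 / 500 = 0.686 m
N = 2 * 1.364 / 0.686 = 3.9767


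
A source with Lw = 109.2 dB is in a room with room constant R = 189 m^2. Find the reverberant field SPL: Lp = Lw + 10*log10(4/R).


4/R = 4/189 = 0.021164
Lp = 109.2 + 10*log10(0.021164) = 92.456 dB


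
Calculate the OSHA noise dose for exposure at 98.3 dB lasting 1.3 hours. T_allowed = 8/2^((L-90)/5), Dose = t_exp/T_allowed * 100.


T_allowed = 8 / 2^((98.3 - 90)/5) = 2.53151 hr
Dose = 1.3 / 2.53151 * 100 = 51.353 %


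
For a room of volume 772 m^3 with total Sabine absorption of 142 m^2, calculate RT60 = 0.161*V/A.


RT60 = 0.161 * 772 / 142 = 0.8753 s


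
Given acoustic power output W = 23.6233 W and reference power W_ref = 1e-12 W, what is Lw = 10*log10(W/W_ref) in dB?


W / W_ref = 23.6233 / 1e-12 = 2.36233e+13
Lw = 10 * log10(2.36233e+13) = 133.73 dB


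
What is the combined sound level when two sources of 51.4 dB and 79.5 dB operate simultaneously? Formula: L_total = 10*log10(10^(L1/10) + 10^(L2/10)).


10^(51.4/10) = 138038
10^(79.5/10) = 8.91251e+07
Sum = 138038 + 8.91251e+07 = 8.92631e+07
L_total = 10*log10(8.92631e+07) = 79.507 dB


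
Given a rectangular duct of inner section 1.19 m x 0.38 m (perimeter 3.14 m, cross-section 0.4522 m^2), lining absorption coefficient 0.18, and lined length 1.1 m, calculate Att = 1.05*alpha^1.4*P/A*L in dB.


alpha^1.4 = 0.18^1.4 = 0.0906529
Attenuation rate = 1.05 * alpha^1.4 * P / A
= 1.05 * 0.0906529 * 3.14 / 0.4522 = 0.660952 dB/m
Total Att = 0.660952 * 1.1 = 0.72705 dB


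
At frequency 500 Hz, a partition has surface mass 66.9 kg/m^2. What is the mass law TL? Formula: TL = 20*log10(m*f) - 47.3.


m * f = 66.9 * 500 = 33450
20*log10(33450) = 90.4879 dB
TL = 90.4879 - 47.3 = 43.188 dB


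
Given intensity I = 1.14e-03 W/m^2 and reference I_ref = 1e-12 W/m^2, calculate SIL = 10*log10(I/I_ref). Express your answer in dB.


I / I_ref = 1.14e-03 / 1e-12 = 1.14e+09
SIL = 10 * log10(1.14e+09) = 90.569 dB


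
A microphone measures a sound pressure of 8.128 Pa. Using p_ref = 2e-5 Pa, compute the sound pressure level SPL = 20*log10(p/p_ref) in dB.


p / p_ref = 8.128 / 2e-5 = 406400
SPL = 20 * log10(406400) = 112.18 dB


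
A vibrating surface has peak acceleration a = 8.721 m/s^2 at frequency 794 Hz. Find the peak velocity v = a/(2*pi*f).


omega = 2*pi*f = 2*pi*794 = 4988.85 rad/s
v = a / omega = 8.721 / 4988.85 = 0.0017481 m/s


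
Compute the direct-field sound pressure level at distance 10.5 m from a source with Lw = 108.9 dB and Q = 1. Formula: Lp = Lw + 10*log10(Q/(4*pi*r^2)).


4*pi*r^2 = 4*pi*10.5^2 = 1385.44 m^2
Q / (4*pi*r^2) = 1 / 1385.44 = 0.000721792
Lp = 108.9 + 10*log10(0.000721792) = 77.484 dB


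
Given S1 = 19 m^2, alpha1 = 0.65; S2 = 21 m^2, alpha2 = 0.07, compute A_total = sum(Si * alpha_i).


19 * 0.65 = 12.35
21 * 0.07 = 1.47
A_total = 12.35 + 1.47 = 13.82 m^2


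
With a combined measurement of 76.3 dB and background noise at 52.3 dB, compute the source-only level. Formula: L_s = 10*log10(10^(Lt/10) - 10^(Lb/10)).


10^(76.3/10) = 4.2658e+07
10^(52.3/10) = 169824
Difference = 4.2658e+07 - 169824 = 4.24882e+07
L_source = 10*log10(4.24882e+07) = 76.283 dB


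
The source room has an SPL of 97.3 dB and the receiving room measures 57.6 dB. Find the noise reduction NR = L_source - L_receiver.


NR = L_source - L_receiver (difference between source and receiving room levels)
NR = 97.3 - 57.6 = 39.7 dB


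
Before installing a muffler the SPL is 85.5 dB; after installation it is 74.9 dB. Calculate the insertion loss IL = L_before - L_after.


Insertion loss = SPL without muffler - SPL with muffler
IL = 85.5 - 74.9 = 10.6 dB


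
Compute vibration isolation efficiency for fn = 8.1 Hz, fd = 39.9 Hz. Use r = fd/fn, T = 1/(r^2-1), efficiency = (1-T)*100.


r = 39.9 / 8.1 = 4.92593
r^2 - 1 = 4.92593^2 - 1 = 23.2648
T = 1/23.2648 = 0.0429834
Efficiency = (1 - 0.0429834)*100 = 95.702 %


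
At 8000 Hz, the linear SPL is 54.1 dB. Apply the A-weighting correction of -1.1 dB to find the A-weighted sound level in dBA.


A-weighting table: 8000 Hz -> -1.1 dB correction
SPL_A = SPL + correction = 54.1 + (-1.1) = 53 dBA


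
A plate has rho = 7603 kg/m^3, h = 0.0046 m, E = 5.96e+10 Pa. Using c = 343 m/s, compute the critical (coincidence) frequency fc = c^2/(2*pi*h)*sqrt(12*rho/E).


12*rho/E = 12*7603/5.96e+10 = 1.53081e-06
sqrt(12*rho/E) = sqrt(1.53081e-06) = 0.00123726
c^2/(2*pi*h) = 343^2/(2*pi*0.0046) = 4.07053e+06
fc = 4.07053e+06 * 0.00123726 = 5036.3 Hz


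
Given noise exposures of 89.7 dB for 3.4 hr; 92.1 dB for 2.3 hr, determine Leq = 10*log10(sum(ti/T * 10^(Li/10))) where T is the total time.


T_total = 3.4 + 2.3 = 5.7 hr
(3.4/5.7) * 10^(89.7/10) = 5.56678e+08
(2.3/5.7) * 10^(92.1/10) = 6.54415e+08
Sum = 5.56678e+08 + 6.54415e+08 = 1.21109e+09
Leq = 10*log10(1.21109e+09) = 90.832 dB


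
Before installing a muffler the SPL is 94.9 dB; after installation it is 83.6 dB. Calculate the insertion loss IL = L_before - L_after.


Insertion loss = SPL without muffler - SPL with muffler
IL = 94.9 - 83.6 = 11.3 dB


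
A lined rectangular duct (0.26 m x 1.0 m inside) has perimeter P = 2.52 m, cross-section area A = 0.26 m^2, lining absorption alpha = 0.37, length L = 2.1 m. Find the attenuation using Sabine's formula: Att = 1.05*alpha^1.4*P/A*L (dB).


alpha^1.4 = 0.37^1.4 = 0.248589
Attenuation rate = 1.05 * alpha^1.4 * P / A
= 1.05 * 0.248589 * 2.52 / 0.26 = 2.52987 dB/m
Total Att = 2.52987 * 2.1 = 5.3127 dB


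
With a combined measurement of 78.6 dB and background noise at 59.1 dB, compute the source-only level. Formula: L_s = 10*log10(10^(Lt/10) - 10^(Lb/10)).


10^(78.6/10) = 7.24436e+07
10^(59.1/10) = 812831
Difference = 7.24436e+07 - 812831 = 7.16308e+07
L_source = 10*log10(7.16308e+07) = 78.551 dB


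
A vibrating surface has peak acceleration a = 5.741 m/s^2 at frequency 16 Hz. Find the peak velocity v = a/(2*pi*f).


omega = 2*pi*f = 2*pi*16 = 100.531 rad/s
v = a / omega = 5.741 / 100.531 = 0.057107 m/s


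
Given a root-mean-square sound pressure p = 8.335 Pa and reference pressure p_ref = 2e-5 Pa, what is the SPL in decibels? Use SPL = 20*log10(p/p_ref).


p / p_ref = 8.335 / 2e-5 = 416750
SPL = 20 * log10(416750) = 112.4 dB


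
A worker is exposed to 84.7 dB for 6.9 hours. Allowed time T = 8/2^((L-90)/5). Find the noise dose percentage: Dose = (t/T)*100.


T_allowed = 8 / 2^((84.7 - 90)/5) = 16.6795 hr
Dose = 6.9 / 16.6795 * 100 = 41.368 %


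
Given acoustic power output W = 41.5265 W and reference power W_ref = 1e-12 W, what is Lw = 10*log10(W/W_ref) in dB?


W / W_ref = 41.5265 / 1e-12 = 4.15265e+13
Lw = 10 * log10(4.15265e+13) = 136.18 dB


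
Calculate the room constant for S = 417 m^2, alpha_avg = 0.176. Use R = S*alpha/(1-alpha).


R = 417 * 0.176 / (1 - 0.176) = 89.068 m^2


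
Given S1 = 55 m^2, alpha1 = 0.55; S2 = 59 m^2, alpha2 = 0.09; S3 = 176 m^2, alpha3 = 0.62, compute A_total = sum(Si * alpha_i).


55 * 0.55 = 30.25
59 * 0.09 = 5.31
176 * 0.62 = 109.12
A_total = 30.25 + 5.31 + 109.12 = 144.68 m^2


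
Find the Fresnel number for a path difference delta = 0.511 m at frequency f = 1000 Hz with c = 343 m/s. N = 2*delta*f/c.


N = 2*delta*f/c = 2*delta/lambda, where lambda = c/f
lambda = 343 / 1000 = 0.343 m
N = 2 * 0.511 / 0.343 = 2.9796


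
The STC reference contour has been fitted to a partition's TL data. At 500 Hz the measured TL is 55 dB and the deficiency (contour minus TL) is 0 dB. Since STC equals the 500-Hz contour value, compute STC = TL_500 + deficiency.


By ASTM E413, STC = value of the fitted reference contour at 500 Hz.
Contour value at 500 Hz = TL_500 + deficiency = 55 + 0 = 55
STC = 55


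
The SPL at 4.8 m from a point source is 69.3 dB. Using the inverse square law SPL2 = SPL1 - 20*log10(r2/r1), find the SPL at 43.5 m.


r2/r1 = 43.5/4.8 = 9.0625
Correction = 20*log10(9.0625) = 19.145 dB
SPL2 = 69.3 - 19.145 = 50.155 dB


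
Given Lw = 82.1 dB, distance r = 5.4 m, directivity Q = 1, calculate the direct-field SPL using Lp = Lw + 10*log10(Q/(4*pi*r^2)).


4*pi*r^2 = 4*pi*5.4^2 = 366.435 m^2
Q / (4*pi*r^2) = 1 / 366.435 = 0.002729
Lp = 82.1 + 10*log10(0.002729) = 56.46 dB


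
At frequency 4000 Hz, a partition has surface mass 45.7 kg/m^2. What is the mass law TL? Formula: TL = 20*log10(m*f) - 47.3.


m * f = 45.7 * 4000 = 182800
20*log10(182800) = 105.24 dB
TL = 105.24 - 47.3 = 57.94 dB


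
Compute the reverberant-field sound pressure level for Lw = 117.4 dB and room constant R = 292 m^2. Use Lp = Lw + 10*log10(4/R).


4/R = 4/292 = 0.0136986
Lp = 117.4 + 10*log10(0.0136986) = 98.767 dB


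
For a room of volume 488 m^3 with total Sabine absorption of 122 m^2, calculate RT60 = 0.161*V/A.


RT60 = 0.161 * 488 / 122 = 0.644 s


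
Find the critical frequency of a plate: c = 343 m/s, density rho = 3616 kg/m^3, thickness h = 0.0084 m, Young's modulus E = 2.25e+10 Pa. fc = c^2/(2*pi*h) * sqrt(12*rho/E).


12*rho/E = 12*3616/2.25e+10 = 1.92853e-06
sqrt(12*rho/E) = sqrt(1.92853e-06) = 0.00138872
c^2/(2*pi*h) = 343^2/(2*pi*0.0084) = 2.2291e+06
fc = 2.2291e+06 * 0.00138872 = 3095.6 Hz


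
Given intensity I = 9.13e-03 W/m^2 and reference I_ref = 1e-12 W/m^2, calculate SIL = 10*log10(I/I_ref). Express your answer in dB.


I / I_ref = 9.13e-03 / 1e-12 = 9.13e+09
SIL = 10 * log10(9.13e+09) = 99.605 dB


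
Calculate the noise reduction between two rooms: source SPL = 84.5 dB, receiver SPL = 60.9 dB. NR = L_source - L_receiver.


NR = L_source - L_receiver (difference between source and receiving room levels)
NR = 84.5 - 60.9 = 23.6 dB


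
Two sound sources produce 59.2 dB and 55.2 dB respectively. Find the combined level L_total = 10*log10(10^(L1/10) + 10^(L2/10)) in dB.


10^(59.2/10) = 831764
10^(55.2/10) = 331131
Sum = 831764 + 331131 = 1.1629e+06
L_total = 10*log10(1.1629e+06) = 60.655 dB


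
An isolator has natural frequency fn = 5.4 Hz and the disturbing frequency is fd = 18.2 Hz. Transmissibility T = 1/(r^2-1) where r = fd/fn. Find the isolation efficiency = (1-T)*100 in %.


r = 18.2 / 5.4 = 3.37037
r^2 - 1 = 3.37037^2 - 1 = 10.3594
T = 1/10.3594 = 0.0965307
Efficiency = (1 - 0.0965307)*100 = 90.347 %


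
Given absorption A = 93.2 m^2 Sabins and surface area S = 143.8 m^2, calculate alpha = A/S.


Absorption coefficient = absorbed power / incident power
alpha = A / S = 93.2 / 143.8 = 0.64812


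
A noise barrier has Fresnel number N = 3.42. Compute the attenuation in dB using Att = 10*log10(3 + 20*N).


3 + 20*N = 3 + 20*3.42 = 71.4
Att = 10*log10(71.4) = 18.537 dB


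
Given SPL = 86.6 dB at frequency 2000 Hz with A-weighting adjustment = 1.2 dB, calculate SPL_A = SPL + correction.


A-weighting table: 2000 Hz -> 1.2 dB correction
SPL_A = SPL + correction = 86.6 + (1.2) = 87.8 dBA


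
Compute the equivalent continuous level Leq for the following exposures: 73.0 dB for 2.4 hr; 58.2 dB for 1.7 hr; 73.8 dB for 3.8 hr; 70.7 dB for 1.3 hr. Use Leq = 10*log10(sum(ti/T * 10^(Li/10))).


T_total = 2.4 + 1.7 + 3.8 + 1.3 = 9.2 hr
(2.4/9.2) * 10^(73.0/10) = 5.20503e+06
(1.7/9.2) * 10^(58.2/10) = 122085
(3.8/9.2) * 10^(73.8/10) = 9.90822e+06
(1.3/9.2) * 10^(70.7/10) = 1.66018e+06
Sum = 5.20503e+06 + 122085 + 9.90822e+06 + 1.66018e+06 = 1.68955e+07
Leq = 10*log10(1.68955e+07) = 72.278 dB


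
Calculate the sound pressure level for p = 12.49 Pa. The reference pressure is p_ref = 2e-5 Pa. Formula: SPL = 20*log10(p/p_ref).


p / p_ref = 12.49 / 2e-5 = 624500
SPL = 20 * log10(624500) = 115.91 dB


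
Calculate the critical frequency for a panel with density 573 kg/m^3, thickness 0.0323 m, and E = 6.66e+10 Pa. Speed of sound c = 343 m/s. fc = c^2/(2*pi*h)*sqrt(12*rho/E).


12*rho/E = 12*573/6.66e+10 = 1.03243e-07
sqrt(12*rho/E) = sqrt(1.03243e-07) = 0.000321314
c^2/(2*pi*h) = 343^2/(2*pi*0.0323) = 579703
fc = 579703 * 0.000321314 = 186.27 Hz


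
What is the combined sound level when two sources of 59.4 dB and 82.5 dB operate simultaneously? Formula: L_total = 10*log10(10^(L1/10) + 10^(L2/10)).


10^(59.4/10) = 870964
10^(82.5/10) = 1.77828e+08
Sum = 870964 + 1.77828e+08 = 1.78699e+08
L_total = 10*log10(1.78699e+08) = 82.521 dB


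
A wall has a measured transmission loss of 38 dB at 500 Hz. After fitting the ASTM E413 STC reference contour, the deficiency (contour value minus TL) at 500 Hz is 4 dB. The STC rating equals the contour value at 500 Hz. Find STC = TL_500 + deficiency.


By ASTM E413, STC = value of the fitted reference contour at 500 Hz.
Contour value at 500 Hz = TL_500 + deficiency = 38 + 4 = 42
STC = 42


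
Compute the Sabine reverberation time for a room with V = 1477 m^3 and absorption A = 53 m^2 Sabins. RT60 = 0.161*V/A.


RT60 = 0.161 * 1477 / 53 = 4.4867 s


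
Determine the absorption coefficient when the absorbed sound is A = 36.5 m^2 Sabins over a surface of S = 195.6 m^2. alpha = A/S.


Absorption coefficient = absorbed power / incident power
alpha = A / S = 36.5 / 195.6 = 0.18661


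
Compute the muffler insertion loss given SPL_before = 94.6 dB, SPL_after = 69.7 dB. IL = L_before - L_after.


Insertion loss = SPL without muffler - SPL with muffler
IL = 94.6 - 69.7 = 24.9 dB


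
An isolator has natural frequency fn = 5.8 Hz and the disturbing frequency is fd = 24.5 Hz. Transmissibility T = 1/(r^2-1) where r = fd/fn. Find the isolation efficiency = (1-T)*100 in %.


r = 24.5 / 5.8 = 4.22414
r^2 - 1 = 4.22414^2 - 1 = 16.8434
T = 1/16.8434 = 0.0593704
Efficiency = (1 - 0.0593704)*100 = 94.063 %


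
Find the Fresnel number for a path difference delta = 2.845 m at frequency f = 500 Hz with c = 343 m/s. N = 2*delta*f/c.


N = 2*delta*f/c = 2*delta/lambda, where lambda = c/f
lambda = 343 / 500 = 0.686 m
N = 2 * 2.845 / 0.686 = 8.2945


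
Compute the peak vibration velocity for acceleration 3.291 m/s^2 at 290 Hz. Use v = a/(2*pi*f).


omega = 2*pi*f = 2*pi*290 = 1822.12 rad/s
v = a / omega = 3.291 / 1822.12 = 0.0018061 m/s


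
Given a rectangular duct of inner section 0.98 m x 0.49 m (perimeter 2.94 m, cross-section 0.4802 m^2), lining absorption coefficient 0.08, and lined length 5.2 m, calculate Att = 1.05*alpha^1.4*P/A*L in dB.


alpha^1.4 = 0.08^1.4 = 0.029129
Attenuation rate = 1.05 * alpha^1.4 * P / A
= 1.05 * 0.029129 * 2.94 / 0.4802 = 0.187258 dB/m
Total Att = 0.187258 * 5.2 = 0.97374 dB


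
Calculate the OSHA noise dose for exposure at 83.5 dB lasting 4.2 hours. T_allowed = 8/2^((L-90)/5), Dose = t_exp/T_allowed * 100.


T_allowed = 8 / 2^((83.5 - 90)/5) = 19.6983 hr
Dose = 4.2 / 19.6983 * 100 = 21.322 %


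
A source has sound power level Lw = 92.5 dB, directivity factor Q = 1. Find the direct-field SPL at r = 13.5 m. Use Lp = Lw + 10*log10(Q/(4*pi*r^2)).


4*pi*r^2 = 4*pi*13.5^2 = 2290.22 m^2
Q / (4*pi*r^2) = 1 / 2290.22 = 0.000436639
Lp = 92.5 + 10*log10(0.000436639) = 58.901 dB


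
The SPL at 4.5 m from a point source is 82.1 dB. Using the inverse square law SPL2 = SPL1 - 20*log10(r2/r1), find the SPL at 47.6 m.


r2/r1 = 47.6/4.5 = 10.5778
Correction = 20*log10(10.5778) = 20.4879 dB
SPL2 = 82.1 - 20.4879 = 61.612 dB


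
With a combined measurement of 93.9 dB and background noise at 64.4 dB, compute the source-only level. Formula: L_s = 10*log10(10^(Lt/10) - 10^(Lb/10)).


10^(93.9/10) = 2.45471e+09
10^(64.4/10) = 2.75423e+06
Difference = 2.45471e+09 - 2.75423e+06 = 2.45196e+09
L_source = 10*log10(2.45196e+09) = 93.895 dB


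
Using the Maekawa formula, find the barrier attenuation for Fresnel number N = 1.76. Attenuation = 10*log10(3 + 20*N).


3 + 20*N = 3 + 20*1.76 = 38.2
Att = 10*log10(38.2) = 15.821 dB


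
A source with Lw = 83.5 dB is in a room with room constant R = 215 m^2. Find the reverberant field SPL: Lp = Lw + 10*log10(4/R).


4/R = 4/215 = 0.0186047
Lp = 83.5 + 10*log10(0.0186047) = 66.196 dB


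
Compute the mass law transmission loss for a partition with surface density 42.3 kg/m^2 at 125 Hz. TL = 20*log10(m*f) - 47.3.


m * f = 42.3 * 125 = 5287.5
20*log10(5287.5) = 74.465 dB
TL = 74.465 - 47.3 = 27.165 dB


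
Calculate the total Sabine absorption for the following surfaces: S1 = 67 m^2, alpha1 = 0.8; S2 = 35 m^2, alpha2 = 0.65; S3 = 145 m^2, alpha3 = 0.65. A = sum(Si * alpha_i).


67 * 0.8 = 53.6
35 * 0.65 = 22.75
145 * 0.65 = 94.25
A_total = 53.6 + 22.75 + 94.25 = 170.6 m^2


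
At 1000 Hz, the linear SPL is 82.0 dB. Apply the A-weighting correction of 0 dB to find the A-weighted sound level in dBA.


A-weighting table: 1000 Hz -> 0 dB correction
SPL_A = SPL + correction = 82.0 + (0) = 82 dBA


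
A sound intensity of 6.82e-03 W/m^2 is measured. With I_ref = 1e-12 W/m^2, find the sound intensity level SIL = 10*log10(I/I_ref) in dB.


I / I_ref = 6.82e-03 / 1e-12 = 6.82e+09
SIL = 10 * log10(6.82e+09) = 98.338 dB


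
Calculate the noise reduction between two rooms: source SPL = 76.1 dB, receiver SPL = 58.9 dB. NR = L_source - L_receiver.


NR = L_source - L_receiver (difference between source and receiving room levels)
NR = 76.1 - 58.9 = 17.2 dB


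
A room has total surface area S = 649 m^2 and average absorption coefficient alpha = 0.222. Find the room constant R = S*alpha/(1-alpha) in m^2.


R = 649 * 0.222 / (1 - 0.222) = 185.19 m^2


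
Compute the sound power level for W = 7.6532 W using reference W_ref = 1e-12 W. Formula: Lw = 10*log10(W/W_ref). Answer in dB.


W / W_ref = 7.6532 / 1e-12 = 7.6532e+12
Lw = 10 * log10(7.6532e+12) = 128.84 dB


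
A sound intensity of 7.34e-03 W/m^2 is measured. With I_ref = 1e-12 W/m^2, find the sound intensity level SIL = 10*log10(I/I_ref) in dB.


I / I_ref = 7.34e-03 / 1e-12 = 7.34e+09
SIL = 10 * log10(7.34e+09) = 98.657 dB


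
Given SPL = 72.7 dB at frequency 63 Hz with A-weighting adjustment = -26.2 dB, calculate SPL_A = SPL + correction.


A-weighting table: 63 Hz -> -26.2 dB correction
SPL_A = SPL + correction = 72.7 + (-26.2) = 46.5 dBA


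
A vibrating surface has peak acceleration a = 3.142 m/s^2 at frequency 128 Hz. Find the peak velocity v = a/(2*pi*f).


omega = 2*pi*f = 2*pi*128 = 804.248 rad/s
v = a / omega = 3.142 / 804.248 = 0.0039068 m/s


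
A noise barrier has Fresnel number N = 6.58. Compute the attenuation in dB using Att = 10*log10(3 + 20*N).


3 + 20*N = 3 + 20*6.58 = 134.6
Att = 10*log10(134.6) = 21.29 dB


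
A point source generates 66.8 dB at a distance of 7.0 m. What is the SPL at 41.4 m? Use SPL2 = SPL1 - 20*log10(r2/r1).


r2/r1 = 41.4/7.0 = 5.91429
Correction = 20*log10(5.91429) = 15.4381 dB
SPL2 = 66.8 - 15.4381 = 51.362 dB


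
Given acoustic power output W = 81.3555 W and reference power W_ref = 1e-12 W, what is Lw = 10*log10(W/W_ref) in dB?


W / W_ref = 81.3555 / 1e-12 = 8.13555e+13
Lw = 10 * log10(8.13555e+13) = 139.1 dB


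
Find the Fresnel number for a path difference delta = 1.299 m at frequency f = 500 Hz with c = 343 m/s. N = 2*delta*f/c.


N = 2*delta*f/c = 2*delta/lambda, where lambda = c/f
lambda = 343 / 500 = 0.686 m
N = 2 * 1.299 / 0.686 = 3.7872


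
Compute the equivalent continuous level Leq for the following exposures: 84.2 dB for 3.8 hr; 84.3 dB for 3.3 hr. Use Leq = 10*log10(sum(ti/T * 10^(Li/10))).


T_total = 3.8 + 3.3 = 7.1 hr
(3.8/7.1) * 10^(84.2/10) = 1.40775e+08
(3.3/7.1) * 10^(84.3/10) = 1.251e+08
Sum = 1.40775e+08 + 1.251e+08 = 2.65875e+08
Leq = 10*log10(2.65875e+08) = 84.247 dB
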